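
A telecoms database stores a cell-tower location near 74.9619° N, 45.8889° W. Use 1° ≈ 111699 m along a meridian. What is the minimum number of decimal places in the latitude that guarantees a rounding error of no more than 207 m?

One degree of latitude covers 111699 m.
Rounding to N decimal places gives at most 0.5 × 10⁻ᴺ degrees of error, i.e. 0.5 × 10⁻ᴺ × 111699 m.
Need 0.5 × 111699 × 10⁻ᴺ ≤ 207 → 10⁻ᴺ ≤ 3.706e-03, so N ≥ 2.43.
N = 2 would give 558 m (too coarse); N = 3 gives 55.8 m ≤ 207 m.

3 decimal places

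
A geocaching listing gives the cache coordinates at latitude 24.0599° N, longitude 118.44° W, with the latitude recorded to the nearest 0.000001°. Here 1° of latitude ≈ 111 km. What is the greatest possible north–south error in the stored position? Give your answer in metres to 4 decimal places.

Rounding to 6 decimal places leaves the latitude within ±5e-07° of the true value.
So the N–S error is at most 5e-07 × 111000 = 0.0555 m.

0.0555 metres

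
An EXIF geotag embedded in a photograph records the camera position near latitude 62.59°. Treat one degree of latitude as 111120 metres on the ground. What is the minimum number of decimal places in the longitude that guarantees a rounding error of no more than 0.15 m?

6 decimal places

At 62.59° one degree of longitude covers 111120 × cos 62.59° ≈ 111120 × 0.4604 ≈ 51154.6 m.
N decimal places → at most half a unit in the last place, 0.5 × 10⁻ᴺ° = 51154.6/2 × 10⁻ᴺ m.
Setting 25577.3 × 10⁻ᴺ ≤ 0.15 gives 10ᴺ ≥ 1.705e+05, i.e. N ≥ 5.23.
So 6 decimal places suffice (0.0256 m); 5 would allow up to 0.256 m.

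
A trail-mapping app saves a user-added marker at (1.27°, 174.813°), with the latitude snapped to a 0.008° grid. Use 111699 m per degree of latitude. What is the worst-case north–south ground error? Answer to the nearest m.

447 m

With a 0.008° grid the true value lies within half a step, ±0.008°/2 = ±0.004°, of the stored one.
North–south distance: 0.004° × 111699 m/° = 446.796 m.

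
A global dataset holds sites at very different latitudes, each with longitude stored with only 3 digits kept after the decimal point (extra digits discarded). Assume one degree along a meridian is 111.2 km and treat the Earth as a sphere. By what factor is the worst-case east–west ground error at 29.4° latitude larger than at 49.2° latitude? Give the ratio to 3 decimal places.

Truncating at 3 decimal places can drop up to a full unit in the last place, so the longitude may be off by as much as 0.001°.
At 29.4°: 0.001° × 111200 × cos 29.4° = 0.001 × 111200 × 0.8712 ≈ 96.879 m.
Error at 49.2° = 0.001° × 111200 × cos 49.2° ≈ 111.2 × 0.6534 = 72.66 m.
Ratio: 96.879 / 72.66 = cos 29.4° / cos 49.2° ≈ 1.3333.

1.333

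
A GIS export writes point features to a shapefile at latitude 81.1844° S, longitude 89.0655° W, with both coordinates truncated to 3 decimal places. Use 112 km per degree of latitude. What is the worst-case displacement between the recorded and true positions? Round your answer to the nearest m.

113 m

Truncating at 3 decimal places can drop up to a full unit in the last place, so each coordinate may be off by as much as 0.001°.
N–S: 0.001° × 112000 m/° = 112 m.
East–west component at 81.1844°: 0.001° × 112000 × cos 81.1844° ≈ 0.001 × 17164.5 ≈ 17.1645 m.
Worst case both components are at the extreme and orthogonal: √(112² + 17.1645²) ≈ 113.308 m.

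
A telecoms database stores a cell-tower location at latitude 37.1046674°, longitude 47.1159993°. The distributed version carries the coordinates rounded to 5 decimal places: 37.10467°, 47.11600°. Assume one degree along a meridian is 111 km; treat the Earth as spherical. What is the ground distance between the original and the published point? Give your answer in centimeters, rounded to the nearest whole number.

The latitude changed by -0.0000026° and the longitude by -0.0000007°.
North–south shift: -0.0000026 × 111000 = -0.2886 m.
East–west at this latitude: -0.0000007° × 111000 × cos 37.1047° ≈ -0.0000007 × 88526.4 = -0.0619685 m.
Hypotenuse of the two orthogonal shifts: √(0.2886² + 0.0619685²) = 0.295178 m.
That is 0.295178 m = 29.518 cm.

30 centimeters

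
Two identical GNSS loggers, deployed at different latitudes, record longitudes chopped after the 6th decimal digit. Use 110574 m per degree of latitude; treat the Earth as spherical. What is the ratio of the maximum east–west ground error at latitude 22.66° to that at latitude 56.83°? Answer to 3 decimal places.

1.687

Truncating at 6 decimal places can drop up to a full unit in the last place, so the longitude may be off by as much as 1e-06°.
At 22.66°: 1e-06° × 110574 × cos 22.66° = 1e-06 × 110574 × 0.9228 ≈ 0.10204 m.
At 56.83°: 1e-06° × 110574 × cos 56.83° = 1e-06 × 110574 × 0.5471 ≈ 0.060498 m.
Ratio: 0.10204 / 0.060498 = cos 22.66° / cos 56.83° ≈ 1.6866.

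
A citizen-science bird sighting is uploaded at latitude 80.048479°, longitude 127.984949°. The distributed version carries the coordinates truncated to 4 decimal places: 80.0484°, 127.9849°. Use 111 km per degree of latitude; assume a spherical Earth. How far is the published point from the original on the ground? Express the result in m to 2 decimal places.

Δlat = 80.048479 − 80.0484 = +0.000079°; Δlon = 127.984949 − 127.9849 = +0.000049°.
North–south shift: 0.000079 × 111000 = 8.769 m.
E–W at 80.0484°: 0.000049° × 111000 × cos 80.0484° = 0.000049 × 111000 × 0.1728 ≈ 0.939947 m.
Combined displacement = (8.769² + 0.939947²)^½ ≈ 8.81923 m.

8.82 m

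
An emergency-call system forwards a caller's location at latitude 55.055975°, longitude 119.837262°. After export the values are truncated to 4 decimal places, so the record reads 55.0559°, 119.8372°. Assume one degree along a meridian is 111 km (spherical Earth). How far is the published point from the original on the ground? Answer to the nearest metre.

9 metres

The latitude changed by +0.000075° and the longitude by +0.000062°.
N–S: 0.000075° × 111000 m/° = 8.325 m.
East–west at this latitude: 0.000062° × 111000 × cos 55.0559° ≈ 0.000062 × 63578.2 = 3.94185 m.
Combined displacement = (8.325² + 3.94185²)^½ ≈ 9.21107 m.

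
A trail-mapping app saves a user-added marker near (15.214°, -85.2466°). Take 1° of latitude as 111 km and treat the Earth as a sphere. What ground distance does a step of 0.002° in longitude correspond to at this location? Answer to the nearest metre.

One degree of longitude here spans 111000 × cos 15.214° = 111000 × 0.9650 ≈ 107110 m; 0.002° of that is 214.219 m.

214 metres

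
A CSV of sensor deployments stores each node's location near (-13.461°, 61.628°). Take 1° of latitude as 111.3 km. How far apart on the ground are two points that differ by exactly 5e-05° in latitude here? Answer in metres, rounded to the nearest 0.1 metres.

5.6 metres

5e-05° × 111300 m/° = 5.565 m.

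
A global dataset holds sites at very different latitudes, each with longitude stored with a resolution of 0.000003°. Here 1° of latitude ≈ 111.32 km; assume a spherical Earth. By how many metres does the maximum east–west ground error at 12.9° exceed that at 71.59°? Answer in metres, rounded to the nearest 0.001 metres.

0.110 metres

With a 0.000003° grid the true value lies within half a step, ±0.000003°/2 = ±1.5e-06°, of the stored one.
At 12.9°: 1.5e-06° × 111320 × cos 12.9° = 1.5e-06 × 111320 × 0.9748 ≈ 0.16277 m.
At 71.59°: 1.5e-06° × 111320 × cos 71.59° = 1.5e-06 × 111320 × 0.3158 ≈ 0.052735 m.
So the lower-latitude error exceeds the higher by 0.16277 − 0.052735 = 0.11003 m.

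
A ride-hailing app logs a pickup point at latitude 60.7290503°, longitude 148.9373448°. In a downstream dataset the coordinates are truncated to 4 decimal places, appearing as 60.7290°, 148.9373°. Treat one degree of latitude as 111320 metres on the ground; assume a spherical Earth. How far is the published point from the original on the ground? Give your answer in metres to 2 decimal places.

6.11 metres

Δlat = 60.7290503 − 60.7290 = +0.0000503°; Δlon = 148.9373448 − 148.9373 = +0.0000448°.
N–S: 0.0000503° × 111320 m/° = 5.5994 m.
E–W at 60.729°: 0.0000448° × 111320 × cos 60.729° = 0.0000448 × 111320 × 0.4889 ≈ 2.43842 m.
Combined displacement = (5.5994² + 2.43842²)^½ ≈ 6.1073 m.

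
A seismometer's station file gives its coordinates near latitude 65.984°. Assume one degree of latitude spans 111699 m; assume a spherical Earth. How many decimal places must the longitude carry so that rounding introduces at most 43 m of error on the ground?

3

At 65.984° one degree of longitude covers 111699 × cos 65.984° ≈ 111699 × 0.4070 ≈ 45460.6 m.
N decimal places → at most half a unit in the last place, 0.5 × 10⁻ᴺ° = 45460.6/2 × 10⁻ᴺ m.
Setting 22730.3 × 10⁻ᴺ ≤ 43 gives 10ᴺ ≥ 528.6, i.e. N ≥ 2.72.
At 2 places the error can reach 227 m, but 3 places keeps it to 22.7 m.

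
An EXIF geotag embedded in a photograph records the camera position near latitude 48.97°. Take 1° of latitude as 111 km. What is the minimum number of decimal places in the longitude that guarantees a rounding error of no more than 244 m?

3

At 48.97° one degree of longitude covers 111000 × cos 48.97° ≈ 111000 × 0.6565 ≈ 72866.4 m.
With N decimal places the half-ulp bound is 0.5·10⁻ᴺ°, or 0.5·10⁻ᴺ × 72866.4 m on the ground.
Setting 36433.2 × 10⁻ᴺ ≤ 244 gives 10ᴺ ≥ 149.3, i.e. N ≥ 2.17.
N = 2 would give 364 m (too coarse); N = 3 gives 36.4 m ≤ 244 m.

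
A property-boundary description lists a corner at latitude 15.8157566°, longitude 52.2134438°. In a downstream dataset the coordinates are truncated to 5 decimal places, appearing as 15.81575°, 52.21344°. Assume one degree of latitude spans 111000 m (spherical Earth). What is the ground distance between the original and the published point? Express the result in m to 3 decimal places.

0.837 m

Δlat = 15.8157566 − 15.81575 = +0.0000066°; Δlon = 52.2134438 − 52.21344 = +0.0000038°.
N–S: 0.0000066° × 111000 m/° = 0.7326 m.
East–west at this latitude: 0.0000038° × 111000 × cos 15.8157° ≈ 0.0000038 × 106798 = 0.405832 m.
Hypotenuse of the two orthogonal shifts: √(0.7326² + 0.405832²) = 0.837498 m.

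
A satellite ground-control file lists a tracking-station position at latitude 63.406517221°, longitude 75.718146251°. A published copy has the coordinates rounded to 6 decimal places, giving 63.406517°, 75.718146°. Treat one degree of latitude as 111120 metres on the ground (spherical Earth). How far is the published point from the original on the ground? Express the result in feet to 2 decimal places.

0.09 feet

The latitude changed by +0.000000221° and the longitude by +0.000000251°.
N–S: 0.000000221° × 111120 m/° = 0.0245575 m.
East–west at this latitude: 0.000000251° × 111120 × cos 63.4065° ≈ 0.000000251 × 49743.7 = 0.0124857 m.
Distance: √(0.0245575² + 0.0124857²) ≈ 0.0275493 m.
Converting: 0.0275493 m × 3.2808 ft/m ≈ 0.090385 ft.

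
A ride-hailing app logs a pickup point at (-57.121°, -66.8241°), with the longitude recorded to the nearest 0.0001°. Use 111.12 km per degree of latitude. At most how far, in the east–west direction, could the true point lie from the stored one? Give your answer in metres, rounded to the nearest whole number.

Rounding to 4 decimal places leaves the longitude within ±5e-05° of the true value.
At latitude 57.121° a degree of longitude spans 111120 m × cos 57.121° = 111120 × 0.5429 ≈ 60323.3 m.
Maximum E–W displacement: 5e-05 × 60323.3 = 3.01617 m.

3 metres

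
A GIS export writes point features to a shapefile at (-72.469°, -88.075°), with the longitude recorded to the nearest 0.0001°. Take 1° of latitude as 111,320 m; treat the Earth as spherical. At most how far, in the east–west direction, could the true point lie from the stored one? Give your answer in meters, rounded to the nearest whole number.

Rounding to 4 decimal places leaves the longitude within ±5e-05° of the true value.
At latitude 72.469° a degree of longitude spans 111320 m × cos 72.469° = 111320 × 0.3012 ≈ 33532 m.
East–west error: 5e-05° × 33532 m/° ≈ 1.6766 m.

2 meters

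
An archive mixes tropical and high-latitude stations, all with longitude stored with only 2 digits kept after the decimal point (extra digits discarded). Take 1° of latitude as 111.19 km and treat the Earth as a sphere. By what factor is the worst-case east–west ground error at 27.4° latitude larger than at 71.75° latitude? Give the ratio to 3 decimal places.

2.835

Truncating at 2 decimal places can drop up to a full unit in the last place, so the longitude may be off by as much as 0.01°.
At 27.4°: 0.01° × 111190 × cos 27.4° = 0.01 × 111190 × 0.8878 ≈ 987.16 m.
Error at 71.75° = 0.01° × 111190 × cos 71.75° ≈ 1111.9 × 0.3132 = 348.21 m.
The ratio reduces to cos 27.4° / cos 71.75° = 0.8878/0.3132 ≈ 2.8350.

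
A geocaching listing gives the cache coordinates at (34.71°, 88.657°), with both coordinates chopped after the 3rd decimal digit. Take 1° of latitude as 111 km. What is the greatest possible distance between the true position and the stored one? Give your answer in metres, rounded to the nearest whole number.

144 metres

Truncating at 3 decimal places can drop up to a full unit in the last place, so each coordinate may be off by as much as 0.001°.
North–south component: 0.001° × 111000 = 111 m.
E–W at 34.71°: 0.001° × 111000 × cos 34.71° = 0.001 × 111000 × 0.8220 ≈ 91.247 m.
Combining orthogonally: (111² + 91.247²)^½ ≈ 143.691 m.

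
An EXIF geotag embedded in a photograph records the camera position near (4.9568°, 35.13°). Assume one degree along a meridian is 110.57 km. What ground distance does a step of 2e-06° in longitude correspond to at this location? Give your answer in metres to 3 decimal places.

0.220 metres

One degree of longitude here spans 110570 × cos 4.9568° = 110570 × 0.9963 ≈ 110156 m; 2e-06° of that is 0.220313 m.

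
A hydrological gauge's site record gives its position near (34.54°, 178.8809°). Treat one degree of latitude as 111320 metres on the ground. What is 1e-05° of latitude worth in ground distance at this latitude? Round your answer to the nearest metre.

1 metres

1e-05° × 111320 m/° = 1.1132 m.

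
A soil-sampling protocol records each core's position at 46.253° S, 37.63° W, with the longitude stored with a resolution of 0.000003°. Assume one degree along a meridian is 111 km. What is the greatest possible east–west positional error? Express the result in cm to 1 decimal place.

With a 0.000003° grid the true value lies within half a step, ±0.000003°/2 = ±1.5e-06°, of the stored one.
One degree of longitude at 46.253° is 111000 × cos 46.253° ≈ 111000 × 0.6915 = 76753.8 m.
So at most 1.5e-06° × 76753.8 ≈ 0.115131 m east–west.
That is 0.115131 m = 11.513 cm.

11.5 cm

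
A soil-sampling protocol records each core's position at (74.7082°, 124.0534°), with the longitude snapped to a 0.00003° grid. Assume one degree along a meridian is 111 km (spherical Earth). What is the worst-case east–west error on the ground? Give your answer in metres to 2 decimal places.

0.44 metres

With a 0.00003° grid the true value lies within half a step, ±0.00003°/2 = ±1.5e-05°, of the stored one.
At latitude 74.7082° a degree of longitude spans 111000 m × cos 74.7082° = 111000 × 0.2637 ≈ 29274.6 m.
Maximum E–W displacement: 1.5e-05 × 29274.6 = 0.439119 m.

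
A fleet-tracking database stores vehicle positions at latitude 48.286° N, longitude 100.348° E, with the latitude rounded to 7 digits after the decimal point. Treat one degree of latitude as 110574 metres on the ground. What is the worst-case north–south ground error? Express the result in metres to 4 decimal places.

0.0055 metres

Rounding to 7 decimal places leaves the latitude within ±5e-08° of the true value.
So the N–S error is at most 5e-08 × 110574 = 0.0055287 m.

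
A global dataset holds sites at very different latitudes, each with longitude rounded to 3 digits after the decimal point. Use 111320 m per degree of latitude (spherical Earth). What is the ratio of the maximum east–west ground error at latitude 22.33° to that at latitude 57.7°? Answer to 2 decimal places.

1.73

Rounding to 3 decimal places leaves the longitude within ±0.0005° of the true value.
Error at 22.33° = 0.0005° × 111320 × cos 22.33° ≈ 55.66 × 0.9250 = 51.486 m.
At 57.7°: 0.0005° × 111320 × cos 57.7° = 0.0005 × 111320 × 0.5344 ≈ 29.742 m.
Ratio: 51.486 / 29.742 = cos 22.33° / cos 57.7° ≈ 1.7311.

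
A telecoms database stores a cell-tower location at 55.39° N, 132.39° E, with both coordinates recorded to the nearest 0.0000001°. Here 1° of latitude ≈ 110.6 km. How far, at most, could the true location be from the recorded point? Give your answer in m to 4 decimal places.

Rounding to 7 decimal places leaves each coordinate within ±5e-08° of the true value.
North–south component: 5e-08° × 110600 = 0.00553 m.
East–west component at 55.39°: 5e-08° × 110600 × cos 55.39° ≈ 5e-08 × 62819.4 ≈ 0.00314097 m.
The two errors are perpendicular, so the maximum displacement is √(0.00553² + 0.00314097²) ≈ 0.00635976 m.

0.0064 m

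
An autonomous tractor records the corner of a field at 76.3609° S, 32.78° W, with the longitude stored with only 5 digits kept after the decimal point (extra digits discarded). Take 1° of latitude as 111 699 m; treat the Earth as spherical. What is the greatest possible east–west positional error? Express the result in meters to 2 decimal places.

Truncating at 5 decimal places can drop up to a full unit in the last place, so the longitude may be off by as much as 1e-05°.
One degree of longitude at 76.3609° is 111699 × cos 76.3609° ≈ 111699 × 0.2358 = 26339.2 m.
Maximum E–W displacement: 1e-05 × 26339.2 = 0.263392 m.

0.26 meters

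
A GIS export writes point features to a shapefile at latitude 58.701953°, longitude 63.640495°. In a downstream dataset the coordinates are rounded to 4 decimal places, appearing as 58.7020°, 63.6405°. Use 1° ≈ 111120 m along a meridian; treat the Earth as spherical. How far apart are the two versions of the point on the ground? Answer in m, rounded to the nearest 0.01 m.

The latitude changed by -0.000047° and the longitude by -0.000005°.
N–S: -0.000047° × 111120 m/° = -5.22264 m.
East–west at this latitude: -0.000005° × 111120 × cos 58.702° ≈ -0.000005 × 57725.6 = -0.288628 m.
Hypotenuse of the two orthogonal shifts: √(5.22264² + 0.288628²) = 5.23061 m.

5.23 m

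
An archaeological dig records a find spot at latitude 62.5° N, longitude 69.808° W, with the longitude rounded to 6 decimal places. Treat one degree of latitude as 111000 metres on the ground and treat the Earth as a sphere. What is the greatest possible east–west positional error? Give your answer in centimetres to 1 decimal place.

2.6 centimetres

Rounding to 6 decimal places leaves the longitude within ±5e-07° of the true value.
One degree of longitude at 62.5° is 111000 × cos 62.5° ≈ 111000 × 0.4617 = 51254.1 m.
East–west error: 5e-07° × 51254.1 m/° ≈ 0.025627 m.
That is 0.025627 m = 2.5627 cm.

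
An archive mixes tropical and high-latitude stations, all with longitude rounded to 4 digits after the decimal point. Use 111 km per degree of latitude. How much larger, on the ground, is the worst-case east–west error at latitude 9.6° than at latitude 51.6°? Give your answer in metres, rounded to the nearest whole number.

2 metres

Rounding to 4 decimal places leaves the longitude within ±5e-05° of the true value.
Error at 9.6° = 5e-05° × 111000 × cos 9.6° ≈ 5.55 × 0.9860 = 5.4723 m.
At 51.6°: 5e-05° × 111000 × cos 51.6° = 5e-05 × 111000 × 0.6211 ≈ 3.4474 m.
Difference: 5.4723 − 3.4474 = 2.0249 m.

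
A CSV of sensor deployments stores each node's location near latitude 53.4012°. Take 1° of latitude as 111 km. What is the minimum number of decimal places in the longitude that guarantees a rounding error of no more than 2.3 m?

At 53.4012° one degree of longitude covers 111000 × cos 53.4012° ≈ 111000 × 0.5962 ≈ 66179.1 m.
With N decimal places the half-ulp bound is 0.5·10⁻ᴺ°, or 0.5·10⁻ᴺ × 66179.1 m on the ground.
Setting 33089.5 × 10⁻ᴺ ≤ 2.3 gives 10ᴺ ≥ 1.439e+04, i.e. N ≥ 4.16.
At 4 places the error can reach 3.31 m, but 5 places keeps it to 0.331 m.

5 decimal places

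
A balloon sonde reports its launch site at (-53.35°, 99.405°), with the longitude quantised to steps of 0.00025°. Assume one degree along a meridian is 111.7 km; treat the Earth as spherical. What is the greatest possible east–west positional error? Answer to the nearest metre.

With a 0.00025° grid the true value lies within half a step, ±0.00025°/2 = ±0.000125°, of the stored one.
Parallels shrink by cos φ, so at 53.35° a degree of longitude is 111700 × 0.5969 ≈ 66676.5 m.
So at most 0.000125° × 66676.5 ≈ 8.33457 m east–west.

8 metres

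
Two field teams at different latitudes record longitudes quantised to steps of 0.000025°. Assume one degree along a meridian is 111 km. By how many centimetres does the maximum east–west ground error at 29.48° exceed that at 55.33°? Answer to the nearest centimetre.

With a 0.000025° grid the true value lies within half a step, ±0.000025°/2 = ±1.25e-05°, of the stored one.
At 29.48°: 1.25e-05° × 111000 × cos 29.48° = 1.25e-05 × 111000 × 0.8705 ≈ 1.2079 m.
At 55.33°: 1.25e-05° × 111000 × cos 55.33° = 1.25e-05 × 111000 × 0.5688 ≈ 0.78928 m.
So the lower-latitude error exceeds the higher by 1.2079 − 0.78928 = 0.41858 m.
That is 0.418579 m = 41.858 cm.

42 centimetres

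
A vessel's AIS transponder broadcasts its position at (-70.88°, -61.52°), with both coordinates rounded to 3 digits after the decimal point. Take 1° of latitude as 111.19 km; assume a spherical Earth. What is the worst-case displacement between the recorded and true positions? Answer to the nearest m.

59 m

Rounding to 3 decimal places leaves each coordinate within ±0.0005° of the true value.
North–south component: 0.0005° × 111190 = 55.595 m.
Longitude error → 0.0005 × 111190 × cos 70.88° = 0.0005 × 111190 × 0.3275 ≈ 18.21 m.
Combining orthogonally: (55.595² + 18.21²)^½ ≈ 58.5014 m.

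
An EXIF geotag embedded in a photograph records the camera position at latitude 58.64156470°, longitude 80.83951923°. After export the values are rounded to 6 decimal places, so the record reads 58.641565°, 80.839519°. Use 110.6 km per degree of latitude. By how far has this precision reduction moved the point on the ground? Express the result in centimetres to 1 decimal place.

3.6 centimetres

The latitude changed by -0.00000030° and the longitude by +0.00000023°.
N–S: -0.00000030° × 110600 m/° = -0.03318 m.
E–W at 58.6416°: 0.00000023° × 110600 × cos 58.6416° = 0.00000023 × 110600 × 0.5204 ≈ 0.0132377 m.
Distance: √(0.03318² + 0.0132377²) ≈ 0.0357232 m.
That is 0.0357232 m = 3.5723 cm.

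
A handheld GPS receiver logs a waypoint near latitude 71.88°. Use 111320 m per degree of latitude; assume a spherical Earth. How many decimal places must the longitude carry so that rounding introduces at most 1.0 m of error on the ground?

At 71.88° one degree of longitude covers 111320 × cos 71.88° ≈ 111320 × 0.3110 ≈ 34621.4 m.
Rounding to N decimal places gives at most 0.5 × 10⁻ᴺ degrees of error, i.e. 0.5 × 10⁻ᴺ × 34621.4 m.
Setting 17310.7 × 10⁻ᴺ ≤ 1.0 gives 10ᴺ ≥ 1.731e+04, i.e. N ≥ 4.24.
At 4 places the error can reach 1.73 m, but 5 places keeps it to 0.173 m.

5 decimal places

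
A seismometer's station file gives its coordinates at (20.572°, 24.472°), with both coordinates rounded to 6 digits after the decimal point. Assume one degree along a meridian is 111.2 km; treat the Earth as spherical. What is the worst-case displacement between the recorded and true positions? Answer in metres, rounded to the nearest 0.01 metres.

Rounding to 6 decimal places leaves each coordinate within ±5e-07° of the true value.
Latitude error → 5e-07 × 111200 = 0.0556 m along the meridian.
Longitude error → 5e-07 × 111200 × cos 20.572° = 5e-07 × 111200 × 0.9362 ≈ 0.0520545 m.
Worst case both components are at the extreme and orthogonal: √(0.0556² + 0.0520545²) ≈ 0.0761645 m.

0.08 metres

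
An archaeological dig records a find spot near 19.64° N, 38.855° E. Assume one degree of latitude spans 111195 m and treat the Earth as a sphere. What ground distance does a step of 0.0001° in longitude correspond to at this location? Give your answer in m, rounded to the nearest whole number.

10 m

At 19.64° a degree of longitude is 111195 × cos 19.64° ≈ 104726 m, so 0.0001° corresponds to 10.4726 m.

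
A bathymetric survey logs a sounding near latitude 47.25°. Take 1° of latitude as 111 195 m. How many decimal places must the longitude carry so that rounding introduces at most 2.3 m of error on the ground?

5

At 47.25° one degree of longitude covers 111195 × cos 47.25° ≈ 111195 × 0.6788 ≈ 75479.2 m.
Rounding to N decimal places gives at most 0.5 × 10⁻ᴺ degrees of error, i.e. 0.5 × 10⁻ᴺ × 75479.2 m.
Need 0.5 × 75479.2 × 10⁻ᴺ ≤ 2.3 → 10⁻ᴺ ≤ 6.094e-05, so N ≥ 4.22.
N = 4 would give 3.77 m (too coarse); N = 5 gives 0.377 m ≤ 2.3 m.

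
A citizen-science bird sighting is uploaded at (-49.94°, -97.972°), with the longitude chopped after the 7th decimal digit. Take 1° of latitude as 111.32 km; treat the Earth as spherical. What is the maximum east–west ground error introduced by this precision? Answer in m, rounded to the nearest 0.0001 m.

0.0072 m

Truncating at 7 decimal places can drop up to a full unit in the last place, so the longitude may be off by as much as 1e-07°.
At latitude 49.94° a degree of longitude spans 111320 m × cos 49.94° = 111320 × 0.6436 ≈ 71644.4 m.
Maximum E–W displacement: 1e-07 × 71644.4 = 0.00716444 m.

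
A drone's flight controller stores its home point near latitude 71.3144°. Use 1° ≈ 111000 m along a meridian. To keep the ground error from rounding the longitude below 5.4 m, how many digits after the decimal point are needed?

At 71.3144° one degree of longitude covers 111000 × cos 71.3144° ≈ 111000 × 0.3204 ≈ 35561.6 m.
N decimal places → at most half a unit in the last place, 0.5 × 10⁻ᴺ° = 35561.6/2 × 10⁻ᴺ m.
Need 0.5 × 35561.6 × 10⁻ᴺ ≤ 5.4 → 10⁻ᴺ ≤ 3.037e-04, so N ≥ 3.52.
At 3 places the error can reach 17.8 m, but 4 places keeps it to 1.78 m.

4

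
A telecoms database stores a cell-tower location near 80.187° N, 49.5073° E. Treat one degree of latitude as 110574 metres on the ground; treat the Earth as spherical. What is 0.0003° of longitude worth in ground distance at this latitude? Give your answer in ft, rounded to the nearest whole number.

0.0003° of longitude at 80.187° is 0.0003 × 110574 × cos 80.187° ≈ 0.0003 × 18845.5 = 5.65364 m.
In feet: 5.65364 m ÷ 0.3048 ≈ 18.549 ft.

19 ft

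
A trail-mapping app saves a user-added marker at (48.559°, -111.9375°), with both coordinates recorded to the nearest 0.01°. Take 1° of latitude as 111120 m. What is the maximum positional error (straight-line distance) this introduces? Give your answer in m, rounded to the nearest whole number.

Rounding to 2 decimal places leaves each coordinate within ±0.005° of the true value.
North–south component: 0.005° × 111120 = 555.6 m.
E–W at 48.559°: 0.005° × 111120 × cos 48.559° = 0.005 × 111120 × 0.6618 ≈ 367.723 m.
The two errors are perpendicular, so the maximum displacement is √(555.6² + 367.723²) ≈ 666.267 m.

666 m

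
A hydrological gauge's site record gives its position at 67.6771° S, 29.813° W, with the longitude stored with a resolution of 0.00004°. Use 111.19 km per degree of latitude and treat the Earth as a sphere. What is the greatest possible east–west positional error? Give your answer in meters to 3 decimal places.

0.845 meters

With a 0.00004° grid the true value lies within half a step, ±0.00004°/2 = ±2e-05°, of the stored one.
Parallels shrink by cos φ, so at 67.6771° a degree of longitude is 111190 × 0.3798 ≈ 42232.8 m.
Maximum E–W displacement: 2e-05 × 42232.8 = 0.844657 m.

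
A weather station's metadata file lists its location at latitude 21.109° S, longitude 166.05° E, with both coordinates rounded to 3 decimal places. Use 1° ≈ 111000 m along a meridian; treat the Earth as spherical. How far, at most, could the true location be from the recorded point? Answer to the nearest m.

76 m

Rounding to 3 decimal places leaves each coordinate within ±0.0005° of the true value.
N–S: 0.0005° × 111000 m/° = 55.5 m.
East–west component at 21.109°: 0.0005° × 111000 × cos 21.109° ≈ 0.0005 × 103552 ≈ 51.7758 m.
Combining orthogonally: (55.5² + 51.7758²)^½ ≈ 75.9011 m.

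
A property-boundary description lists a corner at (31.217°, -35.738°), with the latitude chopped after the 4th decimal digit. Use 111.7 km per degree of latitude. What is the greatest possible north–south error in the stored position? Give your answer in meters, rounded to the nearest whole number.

11 meters

Truncating at 4 decimal places can drop up to a full unit in the last place, so the latitude may be off by as much as 0.0001°.
So the N–S error is at most 0.0001 × 111700 = 11.17 m.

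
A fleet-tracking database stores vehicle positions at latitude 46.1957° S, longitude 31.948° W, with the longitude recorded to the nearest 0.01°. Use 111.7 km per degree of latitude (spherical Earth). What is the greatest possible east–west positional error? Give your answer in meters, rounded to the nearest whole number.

387 meters

Rounding to 2 decimal places leaves the longitude within ±0.005° of the true value.
One degree of longitude at 46.1957° is 111700 × cos 46.1957° ≈ 111700 × 0.6922 = 77318.4 m.
East–west error: 0.005° × 77318.4 m/° ≈ 386.592 m.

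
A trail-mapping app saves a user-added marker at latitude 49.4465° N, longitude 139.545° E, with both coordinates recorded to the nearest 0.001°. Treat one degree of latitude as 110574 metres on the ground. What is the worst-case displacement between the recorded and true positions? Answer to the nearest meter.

Rounding to 3 decimal places leaves each coordinate within ±0.0005° of the true value.
North–south component: 0.0005° × 110574 = 55.287 m.
East–west component at 49.4465°: 0.0005° × 110574 × cos 49.4465° ≈ 0.0005 × 71890.5 ≈ 35.9453 m.
Worst case both components are at the extreme and orthogonal: √(55.287² + 35.9453²) ≈ 65.9448 m.

66 meters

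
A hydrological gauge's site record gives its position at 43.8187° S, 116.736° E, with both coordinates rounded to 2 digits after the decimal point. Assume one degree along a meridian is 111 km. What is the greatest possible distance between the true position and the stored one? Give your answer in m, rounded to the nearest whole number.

684 m

Rounding to 2 decimal places leaves each coordinate within ±0.005° of the true value.
Latitude error → 0.005 × 111000 = 555 m along the meridian.
East–west component at 43.8187°: 0.005° × 111000 × cos 43.8187° ≈ 0.005 × 80090.3 ≈ 400.452 m.
The two errors are perpendicular, so the maximum displacement is √(555² + 400.452²) ≈ 684.388 m.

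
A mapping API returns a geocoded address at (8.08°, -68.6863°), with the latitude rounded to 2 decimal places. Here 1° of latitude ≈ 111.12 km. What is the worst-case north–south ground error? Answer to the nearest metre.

Rounding to 2 decimal places leaves the latitude within ±0.005° of the true value.
Along the meridian that is 0.005° × 111120 m/° = 555.6 m.

556 metres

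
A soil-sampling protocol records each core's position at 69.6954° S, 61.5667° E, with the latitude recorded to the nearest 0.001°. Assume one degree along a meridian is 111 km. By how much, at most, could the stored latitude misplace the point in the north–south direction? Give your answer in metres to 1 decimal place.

55.5 metres

Rounding to 3 decimal places leaves the latitude within ±0.0005° of the true value.
North–south distance: 0.0005° × 111000 m/° = 55.5 m.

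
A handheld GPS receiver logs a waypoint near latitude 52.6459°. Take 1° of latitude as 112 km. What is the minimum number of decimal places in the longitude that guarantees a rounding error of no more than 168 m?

At 52.6459° one degree of longitude covers 112000 × cos 52.6459° ≈ 112000 × 0.6067 ≈ 67954.8 m.
N decimal places → at most half a unit in the last place, 0.5 × 10⁻ᴺ° = 67954.8/2 × 10⁻ᴺ m.
Setting 33977.4 × 10⁻ᴺ ≤ 168 gives 10ᴺ ≥ 202.2, i.e. N ≥ 2.31.
N = 2 would give 340 m (too coarse); N = 3 gives 34 m ≤ 168 m.

3 decimal places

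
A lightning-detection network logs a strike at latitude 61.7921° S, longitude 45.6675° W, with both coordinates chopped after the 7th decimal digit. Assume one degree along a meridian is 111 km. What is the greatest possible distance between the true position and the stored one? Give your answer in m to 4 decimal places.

Truncating at 7 decimal places can drop up to a full unit in the last place, so each coordinate may be off by as much as 1e-07°.
N–S: 1e-07° × 111000 m/° = 0.0111 m.
East–west component at 61.7921°: 1e-07° × 111000 × cos 61.7921° ≈ 1e-07 × 52466.6 ≈ 0.00524666 m.
Worst case both components are at the extreme and orthogonal: √(0.0111² + 0.00524666²) ≈ 0.0122775 m.

0.0123 m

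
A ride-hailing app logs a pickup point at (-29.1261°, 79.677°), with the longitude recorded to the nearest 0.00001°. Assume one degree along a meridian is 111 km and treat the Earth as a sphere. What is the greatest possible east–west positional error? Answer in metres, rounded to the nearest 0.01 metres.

0.48 metres

Rounding to 5 decimal places leaves the longitude within ±5e-06° of the true value.
One degree of longitude at 29.1261° is 111000 × cos 29.1261° ≈ 111000 × 0.8736 = 96964.1 m.
Maximum E–W displacement: 5e-06 × 96964.1 = 0.484821 m.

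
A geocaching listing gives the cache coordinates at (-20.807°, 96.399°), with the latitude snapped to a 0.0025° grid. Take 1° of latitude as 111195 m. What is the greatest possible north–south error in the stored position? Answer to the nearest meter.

With a 0.0025° grid the true value lies within half a step, ±0.0025°/2 = ±0.00125°, of the stored one.
So the N–S error is at most 0.00125 × 111195 = 138.994 m.

139 meters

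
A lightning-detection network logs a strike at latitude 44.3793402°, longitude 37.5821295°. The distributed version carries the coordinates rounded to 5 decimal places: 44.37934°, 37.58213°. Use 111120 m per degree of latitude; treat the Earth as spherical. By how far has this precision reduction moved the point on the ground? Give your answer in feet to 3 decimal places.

0.149 feet

Δlat = 44.3793402 − 44.37934 = +0.0000002°; Δlon = 37.5821295 − 37.58213 = -0.0000005°.
North–south shift: 0.0000002 × 111120 = 0.022224 m.
East–west at this latitude: -0.0000005° × 111120 × cos 44.3793° ≈ -0.0000005 × 79420.2 = -0.0397101 m.
Combined displacement = (0.022224² + 0.0397101²)^½ ≈ 0.045506 m.
Converting: 0.045506 m × 3.2808 ft/m ≈ 0.1493 ft.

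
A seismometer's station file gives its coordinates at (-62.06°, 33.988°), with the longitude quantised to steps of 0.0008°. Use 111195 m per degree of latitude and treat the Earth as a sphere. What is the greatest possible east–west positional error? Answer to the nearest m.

21 m

With a 0.0008° grid the true value lies within half a step, ±0.0008°/2 = ±0.0004°, of the stored one.
At latitude 62.06° a degree of longitude spans 111195 m × cos 62.06° = 111195 × 0.4685 ≈ 52100 m.
So at most 0.0004° × 52100 ≈ 20.84 m east–west.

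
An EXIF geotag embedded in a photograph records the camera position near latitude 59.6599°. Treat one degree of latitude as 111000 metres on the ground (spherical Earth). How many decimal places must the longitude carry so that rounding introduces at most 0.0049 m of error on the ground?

At 59.6599° one degree of longitude covers 111000 × cos 59.6599° ≈ 111000 × 0.5051 ≈ 56069.6 m.
With N decimal places the half-ulp bound is 0.5·10⁻ᴺ°, or 0.5·10⁻ᴺ × 56069.6 m on the ground.
Need 0.5 × 56069.6 × 10⁻ᴺ ≤ 0.0049 → 10⁻ᴺ ≤ 1.748e-07, so N ≥ 6.76.
So 7 decimal places suffice (0.0028 m); 6 would allow up to 0.028 m.

7 decimal places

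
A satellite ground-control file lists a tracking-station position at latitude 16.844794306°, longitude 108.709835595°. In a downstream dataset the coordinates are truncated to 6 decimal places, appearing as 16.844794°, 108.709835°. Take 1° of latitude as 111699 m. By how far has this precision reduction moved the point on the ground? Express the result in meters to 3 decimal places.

The latitude changed by +0.000000306° and the longitude by +0.000000595°.
N–S: 0.000000306° × 111699 m/° = 0.0341799 m.
E–W at 16.8448°: 0.000000595° × 111699 × cos 16.8448° = 0.000000595 × 111699 × 0.9571 ≈ 0.0636093 m.
Hypotenuse of the two orthogonal shifts: √(0.0341799² + 0.0636093²) = 0.0722108 m.

0.072 meters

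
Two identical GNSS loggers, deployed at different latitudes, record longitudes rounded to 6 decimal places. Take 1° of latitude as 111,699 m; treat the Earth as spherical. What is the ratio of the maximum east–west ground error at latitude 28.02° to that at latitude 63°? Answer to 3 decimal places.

Rounding to 6 decimal places leaves the longitude within ±5e-07° of the true value.
Error at 28.02° = 5e-07° × 111699 × cos 28.02° ≈ 0.055849 × 0.8828 = 0.049303 m.
Error at 63° = 5e-07° × 111699 × cos 63° ≈ 0.055849 × 0.4540 = 0.025355 m.
Ratio: 0.049303 / 0.025355 = cos 28.02° / cos 63° ≈ 1.9445.

1.944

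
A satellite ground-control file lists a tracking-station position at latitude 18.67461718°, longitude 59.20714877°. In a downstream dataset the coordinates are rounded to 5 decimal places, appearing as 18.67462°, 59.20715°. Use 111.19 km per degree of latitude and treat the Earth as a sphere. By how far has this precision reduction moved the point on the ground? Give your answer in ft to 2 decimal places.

Δlat = 18.67461718 − 18.67462 = -0.00000282°; Δlon = 59.20714877 − 59.20715 = -0.00000123°.
North–south shift: -0.00000282 × 111190 = -0.313556 m.
E–W at 18.6746°: -0.00000123° × 111190 × cos 18.6746° = -0.00000123 × 111190 × 0.9474 ≈ -0.129563 m.
Distance: √(0.313556² + 0.129563²) ≈ 0.33927 m.
Converting: 0.33927 m × 3.2808 ft/m ≈ 1.1131 ft.

1.11 ft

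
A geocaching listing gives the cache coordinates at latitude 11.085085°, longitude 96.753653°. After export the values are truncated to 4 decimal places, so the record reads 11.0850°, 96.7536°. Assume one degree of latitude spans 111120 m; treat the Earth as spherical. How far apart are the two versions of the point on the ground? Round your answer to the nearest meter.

11 meters

The latitude changed by +0.000085° and the longitude by +0.000053°.
N–S: 0.000085° × 111120 m/° = 9.4452 m.
East–west at this latitude: 0.000053° × 111120 × cos 11.085° ≈ 0.000053 × 109047 = 5.77948 m.
Combined displacement = (9.4452² + 5.77948²)^½ ≈ 11.0731 m.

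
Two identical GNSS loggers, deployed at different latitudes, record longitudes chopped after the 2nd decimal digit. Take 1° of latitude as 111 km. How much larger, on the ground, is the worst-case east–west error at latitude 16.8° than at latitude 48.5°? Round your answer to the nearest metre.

Truncating at 2 decimal places can drop up to a full unit in the last place, so the longitude may be off by as much as 0.01°.
Error at 16.8° = 0.01° × 111000 × cos 16.8° ≈ 1110 × 0.9573 = 1062.6 m.
Error at 48.5° = 0.01° × 111000 × cos 48.5° ≈ 1110 × 0.6626 = 735.51 m.
So the lower-latitude error exceeds the higher by 1062.6 − 735.51 = 327.12 m.

327 metres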